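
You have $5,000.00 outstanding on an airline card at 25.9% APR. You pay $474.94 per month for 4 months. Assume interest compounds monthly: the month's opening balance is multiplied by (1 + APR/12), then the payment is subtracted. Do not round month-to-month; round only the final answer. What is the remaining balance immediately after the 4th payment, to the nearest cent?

Monthly rate r = 25.9%/12 = 2.15833% = 0.0215833.
Each month: B ← B·(1+r) − $474.94.
Month 1: interest $107.92; balance after payment $4,632.98.
Month 2: interest $100.00; balance after payment $4,258.03.
Month 3: interest $91.90; balance after payment $3,874.99.
Month 4: interest $83.64; balance after payment $3,483.69.

$3,483.69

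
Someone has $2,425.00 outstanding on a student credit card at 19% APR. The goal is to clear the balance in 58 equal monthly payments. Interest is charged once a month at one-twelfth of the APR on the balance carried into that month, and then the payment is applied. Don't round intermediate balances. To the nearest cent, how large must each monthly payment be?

$64.21

Monthly rate r = 19%/12 = 1.58333% = 0.0158333.
Level-payment amortization: P = B₀·r / (1 − (1+r)^(−n)) = 2425.00·0.0158333 / (1 − 1.01583^(−58)).
Denominator 1 − (1+r)^(−58) = 0.597934004.
P = 38.3958 / 0.597934004 ≈ 64.21.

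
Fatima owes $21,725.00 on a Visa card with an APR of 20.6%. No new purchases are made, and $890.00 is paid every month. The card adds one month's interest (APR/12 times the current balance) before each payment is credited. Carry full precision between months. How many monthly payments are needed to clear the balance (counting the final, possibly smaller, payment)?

Monthly rate r = 20.6%/12 = 1.71667% = 0.0171667.
Recurrence: B ← B·(1+r) − $890.00.
Month 1: interest $372.95; balance after payment $21,207.95.
Month 2: interest $364.07; balance after payment $20,682.02.
Closed form: n = −ln(1 − rB₀/P)/ln(1+r) = −ln(0.58096)/ln(1.01717) ≈ 31.906, so the balance reaches zero during payment 32.

32 months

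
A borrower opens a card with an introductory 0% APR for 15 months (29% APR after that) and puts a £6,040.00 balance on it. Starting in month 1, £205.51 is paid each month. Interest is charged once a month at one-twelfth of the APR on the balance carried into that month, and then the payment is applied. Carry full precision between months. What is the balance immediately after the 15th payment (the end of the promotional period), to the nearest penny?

£2,957.35

Promo months 1–15 at r₀ = 0%/12 = 0; months 16+ at r₁ = 29%/12 = 0.0241667.
After month 15 (no interest yet): B = £6,040.00 − 15·£205.51 = £2,957.35.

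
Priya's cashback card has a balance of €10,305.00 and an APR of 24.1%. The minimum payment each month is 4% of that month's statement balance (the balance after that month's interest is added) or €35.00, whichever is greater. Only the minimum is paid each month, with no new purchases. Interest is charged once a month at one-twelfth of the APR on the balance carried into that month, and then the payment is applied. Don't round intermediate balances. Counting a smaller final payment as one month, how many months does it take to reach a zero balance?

153 months

Monthly rate r = 24.1%/12 = 2.00833% = 0.0200833.
While 4% of the post-interest balance exceeds €35.00, each month B ← (B·(1+r))·(1 − 0.04), i.e. B shrinks by the factor (1+r)·0.96 = 0.97928.
This holds for months 1–119. Entering month 120 the balance is €853.04; 4% of the post-interest balance is now below €35.00, so the flat €35.00 minimum applies from here.
From month 120 a fixed €35.00 at rate r clears €853.04 in 34 more payments. Total: 119 + 34 = 153 months.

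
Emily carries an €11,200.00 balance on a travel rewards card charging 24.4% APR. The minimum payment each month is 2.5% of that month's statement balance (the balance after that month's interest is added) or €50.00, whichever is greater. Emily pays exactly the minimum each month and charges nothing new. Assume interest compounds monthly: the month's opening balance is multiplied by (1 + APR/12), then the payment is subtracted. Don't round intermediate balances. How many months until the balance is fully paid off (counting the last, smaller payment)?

416 months

Monthly rate r = 24.4%/12 = 2.03333% = 0.0203333.
While 2.5% of the post-interest balance exceeds €50.00, each month B ← (B·(1+r))·(1 − 0.025), i.e. B shrinks by the factor (1+r)·0.975 = 0.99482.
This holds for months 1–336. Entering month 337 the balance is €1,959.32; 2.5% of the post-interest balance is now below €50.00, so the flat €50.00 minimum applies from here.
From month 337 a fixed €50.00 at rate r clears €1,959.32 in 80 more payments. Total: 336 + 80 = 416 months.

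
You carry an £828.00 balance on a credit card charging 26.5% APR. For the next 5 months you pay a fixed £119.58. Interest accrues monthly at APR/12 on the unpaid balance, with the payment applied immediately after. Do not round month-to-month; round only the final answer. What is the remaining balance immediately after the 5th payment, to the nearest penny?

£298.66

Monthly rate r = 26.5%/12 = 2.20833% = 0.0220833.
Each month: B ← B·(1+r) − £119.58.
Month 1: interest £18.29; balance after payment £726.70.
Month 2: interest £16.05; balance after payment £623.17.
Month 3: interest £13.76; balance after payment £517.35.
Month 4: interest £11.42; balance after payment £409.20.
Month 5: interest £9.04; balance after payment £298.66.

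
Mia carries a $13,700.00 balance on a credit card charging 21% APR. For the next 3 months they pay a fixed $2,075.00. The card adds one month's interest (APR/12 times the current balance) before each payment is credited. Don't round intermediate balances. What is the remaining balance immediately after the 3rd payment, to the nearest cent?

Monthly rate r = 21%/12 = 1.75% = 0.0175.
Each month: B ← B·(1+r) − $2,075.00.
Month 1: interest $239.75; balance after payment $11,864.75.
Month 2: interest $207.63; balance after payment $9,997.38.
Month 3: interest $174.95; balance after payment $8,097.34.

$8,097.34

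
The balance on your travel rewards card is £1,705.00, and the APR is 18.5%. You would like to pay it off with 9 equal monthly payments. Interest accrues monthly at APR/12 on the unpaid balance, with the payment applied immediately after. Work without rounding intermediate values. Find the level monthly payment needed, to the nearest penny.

£204.35

Monthly rate r = 18.5%/12 = 1.54167% = 0.0154167.
Level-payment amortization: P = B₀·r / (1 − (1+r)^(−n)) = 1705.00·0.0154167 / (1 − 1.01542^(−9)).
Denominator 1 − (1+r)^(−9) = 0.12863239.
P = 26.2854 / 0.12863239 ≈ 204.35.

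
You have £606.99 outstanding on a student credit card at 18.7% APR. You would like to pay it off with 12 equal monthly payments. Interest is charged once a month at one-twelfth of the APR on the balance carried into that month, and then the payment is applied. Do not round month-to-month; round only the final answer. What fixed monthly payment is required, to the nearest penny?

£55.85

Monthly rate r = 18.7%/12 = 1.55833% = 0.0155833.
Level-payment amortization: P = B₀·r / (1 − (1+r)^(−n)) = 606.99·0.0155833 / (1 − 1.01558^(−12)).
Denominator 1 − (1+r)^(−12) = 0.169359277.
P = 9.45893 / 0.169359277 ≈ 55.85.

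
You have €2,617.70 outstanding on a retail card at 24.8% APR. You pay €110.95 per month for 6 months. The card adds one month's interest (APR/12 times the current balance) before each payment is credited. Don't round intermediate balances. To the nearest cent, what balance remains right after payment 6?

Monthly rate r = 24.8%/12 = 2.06667% = 0.0206667.
Each month: B ← B·(1+r) − €110.95.
Month 1: interest €54.10; balance after payment €2,560.85.
Month 2: interest €52.92; balance after payment €2,502.82.
Month 3: interest €51.73; balance after payment €2,443.60.
Month 4: interest €50.50; balance after payment €2,383.15.
Month 5: interest €49.25; balance after payment €2,321.45.
Month 6: interest €47.98; balance after payment €2,258.48.

€2,258.48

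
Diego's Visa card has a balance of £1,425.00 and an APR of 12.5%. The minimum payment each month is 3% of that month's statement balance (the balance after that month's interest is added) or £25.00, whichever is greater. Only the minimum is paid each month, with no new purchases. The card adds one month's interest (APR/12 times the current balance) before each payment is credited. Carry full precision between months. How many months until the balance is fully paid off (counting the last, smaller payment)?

Monthly rate r = 12.5%/12 = 1.04167% = 0.0104167.
While 3% of the post-interest balance exceeds £25.00, each month B ← (B·(1+r))·(1 − 0.03), i.e. B shrinks by the factor (1+r)·0.97 = 0.9801.
This holds for months 1–28. Entering month 29 the balance is £811.78; 3% of the post-interest balance is now below £25.00, so the flat £25.00 minimum applies from here.
From month 29 a fixed £25.00 at rate r clears £811.78 in 40 more payments. Total: 28 + 40 = 68 months.

68 months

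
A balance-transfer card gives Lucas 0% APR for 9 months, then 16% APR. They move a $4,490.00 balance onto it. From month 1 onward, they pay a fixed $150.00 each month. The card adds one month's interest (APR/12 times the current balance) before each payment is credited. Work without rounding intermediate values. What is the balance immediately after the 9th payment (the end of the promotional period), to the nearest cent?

$3,140.00

Promo months 1–9 at r₀ = 0%/12 = 0; months 10+ at r₁ = 16%/12 = 0.0133333.
After month 9 (no interest yet): B = $4,490.00 − 9·$150.00 = $3,140.00.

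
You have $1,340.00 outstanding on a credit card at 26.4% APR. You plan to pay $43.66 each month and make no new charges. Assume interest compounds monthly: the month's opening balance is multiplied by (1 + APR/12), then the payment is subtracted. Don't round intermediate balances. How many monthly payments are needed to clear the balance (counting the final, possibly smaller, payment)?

Monthly rate r = 26.4%/12 = 2.2% = 0.022.
Recurrence: B ← B·(1+r) − $43.66.
Month 1: interest $29.48; balance after payment $1,325.82.
Month 2: interest $29.17; balance after payment $1,311.33.
Closed form: n = −ln(1 − rB₀/P)/ln(1+r) = −ln(0.32478)/ln(1.022) ≈ 51.678, so the balance reaches zero during payment 52.

52 months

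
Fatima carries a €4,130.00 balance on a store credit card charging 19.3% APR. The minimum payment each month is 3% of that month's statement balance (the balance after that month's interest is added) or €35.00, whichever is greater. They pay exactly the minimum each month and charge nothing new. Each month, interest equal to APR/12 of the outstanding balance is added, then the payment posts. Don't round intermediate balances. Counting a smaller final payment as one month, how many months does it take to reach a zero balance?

Monthly rate r = 19.3%/12 = 1.60833% = 0.0160833.
While 3% of the post-interest balance exceeds €35.00, each month B ← (B·(1+r))·(1 − 0.03), i.e. B shrinks by the factor (1+r)·0.97 = 0.9856.
This holds for months 1–89. Entering month 90 the balance is €1,135.91; 3% of the post-interest balance is now below €35.00, so the flat €35.00 minimum applies from here.
From month 90 a fixed €35.00 at rate r clears €1,135.91 in 47 more payments. Total: 89 + 47 = 136 months.

136 months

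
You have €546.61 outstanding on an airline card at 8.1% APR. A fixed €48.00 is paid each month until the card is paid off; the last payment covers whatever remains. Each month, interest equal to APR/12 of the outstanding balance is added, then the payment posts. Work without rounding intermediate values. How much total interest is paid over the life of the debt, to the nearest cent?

€24.08

Monthly rate r = 8.1%/12 = 0.675% = 0.00675.
Payoff takes n = ⌈−ln(1 − rB₀/P)/ln(1+r)⌉ = ⌈11.889⌉ = 12 payments; the last is €42.69.
Total paid = 11·€48.00 + €42.69 = €570.69.
Total interest = total paid − principal = €570.69 − €546.61 = €24.08.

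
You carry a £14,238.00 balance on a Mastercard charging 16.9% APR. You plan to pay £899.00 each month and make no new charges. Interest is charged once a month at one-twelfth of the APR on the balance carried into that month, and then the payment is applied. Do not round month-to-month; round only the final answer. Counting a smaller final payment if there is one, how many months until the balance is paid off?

19 payments

Monthly rate r = 16.9%/12 = 1.40833% = 0.0140833.
Recurrence: B ← B·(1+r) − £899.00.
Month 1: interest £200.52; balance after payment £13,539.52.
Month 2: interest £190.68; balance after payment £12,831.20.
Closed form: n = −ln(1 − rB₀/P)/ln(1+r) = −ln(0.77695)/ln(1.01408) ≈ 18.046, so the balance reaches zero during payment 19.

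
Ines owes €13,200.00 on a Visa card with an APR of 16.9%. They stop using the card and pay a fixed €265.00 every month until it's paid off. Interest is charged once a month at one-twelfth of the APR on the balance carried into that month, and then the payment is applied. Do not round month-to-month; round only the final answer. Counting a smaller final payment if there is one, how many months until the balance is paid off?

Monthly rate r = 16.9%/12 = 1.40833% = 0.0140833.
Recurrence: B ← B·(1+r) − €265.00.
Month 1: interest €185.90; balance after payment €13,120.90.
Month 2: interest €184.79; balance after payment €13,040.69.
Closed form: n = −ln(1 − rB₀/P)/ln(1+r) = −ln(0.29849)/ln(1.01408) ≈ 86.450, so the balance reaches zero during payment 87.

87 months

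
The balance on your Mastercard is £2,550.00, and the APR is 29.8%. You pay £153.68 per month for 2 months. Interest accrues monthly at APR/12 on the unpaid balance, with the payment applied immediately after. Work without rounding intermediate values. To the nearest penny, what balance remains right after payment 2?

Monthly rate r = 29.8%/12 = 2.48333% = 0.0248333.
Each month: B ← B·(1+r) − £153.68.
Month 1: interest £63.32; balance after payment £2,459.64.
Month 2: interest £61.08; balance after payment £2,367.05.

£2,367.05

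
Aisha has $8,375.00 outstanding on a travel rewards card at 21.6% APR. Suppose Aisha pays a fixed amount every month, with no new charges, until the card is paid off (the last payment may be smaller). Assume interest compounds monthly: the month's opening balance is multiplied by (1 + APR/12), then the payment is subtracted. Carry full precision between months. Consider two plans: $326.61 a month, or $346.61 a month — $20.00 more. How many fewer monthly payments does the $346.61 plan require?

3 fewer payments

Monthly rate r = 21.6%/12 = 1.8% = 0.018.
At $326.61/mo: n = ⌈−ln(1 − rB₀/P)/ln(1+r)⌉ = 35 payments (last $229.85); total interest = total paid − $8,375.00 = $2,959.59.
At $346.61/mo: 32 payments (last $345.12); total interest $2,715.03.
Payments saved = 35 − 32 = 3.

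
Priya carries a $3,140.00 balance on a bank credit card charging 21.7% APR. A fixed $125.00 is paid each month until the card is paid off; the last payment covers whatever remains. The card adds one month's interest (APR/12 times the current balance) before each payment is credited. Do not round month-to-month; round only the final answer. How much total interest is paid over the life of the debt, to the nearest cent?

Monthly rate r = 21.7%/12 = 1.80833% = 0.0180833.
Payoff takes n = ⌈−ln(1 − rB₀/P)/ln(1+r)⌉ = ⌈33.791⌉ = 34 payments; the last is $99.10.
Total paid = 33·$125.00 + $99.10 = $4,224.10.
Total interest = total paid − principal = $4,224.10 − $3,140.00 = $1,084.10.

$1,084.10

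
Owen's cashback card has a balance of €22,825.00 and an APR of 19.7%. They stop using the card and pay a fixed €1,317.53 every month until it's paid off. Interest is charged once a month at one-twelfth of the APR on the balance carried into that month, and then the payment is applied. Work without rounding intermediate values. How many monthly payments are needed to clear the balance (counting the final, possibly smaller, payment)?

Monthly rate r = 19.7%/12 = 1.64167% = 0.0164167.
Recurrence: B ← B·(1+r) − €1,317.53.
Month 1: interest €374.71; balance after payment €21,882.18.
Month 2: interest €359.23; balance after payment €20,923.88.
Closed form: n = −ln(1 − rB₀/P)/ln(1+r) = −ln(0.7156)/ln(1.01642) ≈ 20.551, so the balance reaches zero during payment 21.

21 payments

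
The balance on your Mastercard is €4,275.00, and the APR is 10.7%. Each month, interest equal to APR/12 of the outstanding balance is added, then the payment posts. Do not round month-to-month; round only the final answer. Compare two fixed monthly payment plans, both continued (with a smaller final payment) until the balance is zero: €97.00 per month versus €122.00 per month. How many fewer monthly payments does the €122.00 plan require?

Monthly rate r = 10.7%/12 = 0.891667% = 0.00891667.
At €97.00/mo: n = ⌈−ln(1 − rB₀/P)/ln(1+r)⌉ = 57 payments (last €22.67); total interest = total paid − €4,275.00 = €1,179.67.
At €122.00/mo: 43 payments (last €24.53); total interest €873.53.
Payments saved = 57 − 43 = 14.

14 fewer payments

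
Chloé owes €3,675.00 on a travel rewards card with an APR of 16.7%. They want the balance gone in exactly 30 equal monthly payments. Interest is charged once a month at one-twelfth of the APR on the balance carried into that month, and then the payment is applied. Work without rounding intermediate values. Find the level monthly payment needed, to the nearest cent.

Monthly rate r = 16.7%/12 = 1.39167% = 0.0139167.
Level-payment amortization: P = B₀·r / (1 − (1+r)^(−n)) = 3675.00·0.0139167 / (1 − 1.01392^(−30)).
Denominator 1 − (1+r)^(−30) = 0.33940978.
P = 51.1437 / 0.33940978 ≈ 150.68.

€150.68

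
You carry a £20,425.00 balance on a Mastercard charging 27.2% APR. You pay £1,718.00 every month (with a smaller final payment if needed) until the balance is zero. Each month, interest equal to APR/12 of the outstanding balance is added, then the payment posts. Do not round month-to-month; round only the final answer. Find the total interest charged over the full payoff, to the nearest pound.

Monthly rate r = 27.2%/12 = 2.26667% = 0.0226667.
Payoff takes n = ⌈−ln(1 − rB₀/P)/ln(1+r)⌉ = ⌈14.009⌉ = 15 payments; the last is £16.15.
Total paid = 14·£1,718.00 + £16.15 = £24,068.15.
Total interest = total paid − principal = £24,068.15 − £20,425.00 = £3,643.15.

£3,643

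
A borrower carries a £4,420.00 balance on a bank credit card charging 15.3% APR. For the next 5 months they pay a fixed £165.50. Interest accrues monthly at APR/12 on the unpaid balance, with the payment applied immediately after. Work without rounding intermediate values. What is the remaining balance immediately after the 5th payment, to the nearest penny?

Monthly rate r = 15.3%/12 = 1.275% = 0.01275.
Each month: B ← B·(1+r) − £165.50.
Month 1: interest £56.36; balance after payment £4,310.85.
Month 2: interest £54.96; balance after payment £4,200.32.
Month 3: interest £53.55; balance after payment £4,088.37.
Month 4: interest £52.13; balance after payment £3,975.00.
Month 5: interest £50.68; balance after payment £3,860.18.

£3,860.18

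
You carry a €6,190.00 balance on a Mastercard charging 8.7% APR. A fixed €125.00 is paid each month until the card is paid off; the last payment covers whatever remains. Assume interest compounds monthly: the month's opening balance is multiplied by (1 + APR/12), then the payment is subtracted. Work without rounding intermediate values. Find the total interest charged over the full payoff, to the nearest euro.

Monthly rate r = 8.7%/12 = 0.725% = 0.00725.
Payoff takes n = ⌈−ln(1 − rB₀/P)/ln(1+r)⌉ = ⌈61.568⌉ = 62 payments; the last is €71.10.
Total paid = 61·€125.00 + €71.10 = €7,696.10.
Total interest = total paid − principal = €7,696.10 − €6,190.00 = €1,506.10.

€1,506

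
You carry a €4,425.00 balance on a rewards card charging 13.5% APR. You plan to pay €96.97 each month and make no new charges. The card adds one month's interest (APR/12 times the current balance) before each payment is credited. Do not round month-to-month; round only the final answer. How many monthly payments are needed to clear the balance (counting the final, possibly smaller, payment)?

65 months

Monthly rate r = 13.5%/12 = 1.125% = 0.01125.
Recurrence: B ← B·(1+r) − €96.97.
Month 1: interest €49.78; balance after payment €4,377.81.
Month 2: interest €49.25; balance after payment €4,330.09.
Closed form: n = −ln(1 − rB₀/P)/ln(1+r) = −ln(0.48663)/ln(1.01125) ≈ 64.381, so the balance reaches zero during payment 65.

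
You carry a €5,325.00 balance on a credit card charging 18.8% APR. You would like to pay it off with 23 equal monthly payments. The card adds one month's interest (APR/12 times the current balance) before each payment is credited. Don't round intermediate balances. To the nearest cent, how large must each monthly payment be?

Monthly rate r = 18.8%/12 = 1.56667% = 0.0156667.
Level-payment amortization: P = B₀·r / (1 − (1+r)^(−n)) = 5325.00·0.0156667 / (1 − 1.01567^(−23)).
Denominator 1 − (1+r)^(−23) = 0.30060518.
P = 83.425 / 0.30060518 ≈ 277.52.

€277.52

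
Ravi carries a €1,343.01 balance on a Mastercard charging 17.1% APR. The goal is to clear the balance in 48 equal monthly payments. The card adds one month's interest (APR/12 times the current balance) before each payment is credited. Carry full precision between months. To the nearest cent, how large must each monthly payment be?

Monthly rate r = 17.1%/12 = 1.425% = 0.01425.
Level-payment amortization: P = B₀·r / (1 − (1+r)^(−n)) = 1343.01·0.01425 / (1 − 1.01425^(−48)).
Denominator 1 − (1+r)^(−48) = 0.492963512.
P = 19.1379 / 0.492963512 ≈ 38.82.

€38.82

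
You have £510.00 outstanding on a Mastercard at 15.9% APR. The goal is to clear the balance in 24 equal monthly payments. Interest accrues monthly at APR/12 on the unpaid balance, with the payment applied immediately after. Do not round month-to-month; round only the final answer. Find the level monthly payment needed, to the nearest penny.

Monthly rate r = 15.9%/12 = 1.325% = 0.01325.
Level-payment amortization: P = B₀·r / (1 − (1+r)^(−n)) = 510.00·0.01325 / (1 − 1.01325^(−24)).
Denominator 1 − (1+r)^(−24) = 0.270876154.
P = 6.7575 / 0.270876154 ≈ 24.95.

£24.95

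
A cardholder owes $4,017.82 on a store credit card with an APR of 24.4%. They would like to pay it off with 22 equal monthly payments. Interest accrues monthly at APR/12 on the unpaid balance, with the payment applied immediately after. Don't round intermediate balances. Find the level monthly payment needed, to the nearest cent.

$228.33

Monthly rate r = 24.4%/12 = 2.03333% = 0.0203333.
Level-payment amortization: P = B₀·r / (1 − (1+r)^(−n)) = 4017.82·0.0203333 / (1 − 1.02033^(−22)).
Denominator 1 − (1+r)^(−22) = 0.357794009.
P = 81.6957 / 0.357794009 ≈ 228.33.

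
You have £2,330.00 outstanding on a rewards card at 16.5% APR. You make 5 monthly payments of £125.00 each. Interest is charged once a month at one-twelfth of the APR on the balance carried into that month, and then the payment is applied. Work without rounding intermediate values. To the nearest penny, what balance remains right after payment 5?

Monthly rate r = 16.5%/12 = 1.375% = 0.01375.
Each month: B ← B·(1+r) − £125.00.
Month 1: interest £32.04; balance after payment £2,237.04.
Month 2: interest £30.76; balance after payment £2,142.80.
Month 3: interest £29.46; balance after payment £2,047.26.
Month 4: interest £28.15; balance after payment £1,950.41.
Month 5: interest £26.82; balance after payment £1,852.23.

£1,852.23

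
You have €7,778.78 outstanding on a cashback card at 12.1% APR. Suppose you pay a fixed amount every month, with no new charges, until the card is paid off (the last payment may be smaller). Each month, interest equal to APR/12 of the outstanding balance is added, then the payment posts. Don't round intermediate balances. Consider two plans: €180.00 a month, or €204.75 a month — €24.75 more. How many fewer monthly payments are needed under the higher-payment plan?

Monthly rate r = 12.1%/12 = 1.00833% = 0.0100833.
At €180.00/mo: n = ⌈−ln(1 − rB₀/P)/ln(1+r)⌉ = 58 payments (last €7.15); total interest = total paid − €7,778.78 = €2,488.37.
At €204.75/mo: 49 payments (last €29.58); total interest €2,078.80.
Payments saved = 58 − 49 = 9.

9 fewer payments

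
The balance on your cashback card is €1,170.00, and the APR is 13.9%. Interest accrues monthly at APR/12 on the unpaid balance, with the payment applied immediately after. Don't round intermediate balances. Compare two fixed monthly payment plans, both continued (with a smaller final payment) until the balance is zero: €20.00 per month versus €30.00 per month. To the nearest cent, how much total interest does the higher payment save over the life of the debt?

Monthly rate r = 13.9%/12 = 1.15833% = 0.0115833.
At €20.00/mo: n = ⌈−ln(1 − rB₀/P)/ln(1+r)⌉ = 99 payments (last €5.92); total interest = total paid − €1,170.00 = €795.92.
At €30.00/mo: 53 payments (last €5.63); total interest €395.63.
Interest saved = €795.92 − €395.63 = €400.29.

€400.29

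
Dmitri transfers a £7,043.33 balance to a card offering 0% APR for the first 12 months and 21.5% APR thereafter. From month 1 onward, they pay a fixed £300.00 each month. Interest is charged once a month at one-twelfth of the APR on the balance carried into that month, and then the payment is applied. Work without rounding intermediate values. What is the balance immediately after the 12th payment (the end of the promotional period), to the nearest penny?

Promo months 1–12 at r₀ = 0%/12 = 0; months 13+ at r₁ = 21.5%/12 = 0.0179167.
After month 12 (no interest yet): B = £7,043.33 − 12·£300.00 = £3,443.33.

£3,443.33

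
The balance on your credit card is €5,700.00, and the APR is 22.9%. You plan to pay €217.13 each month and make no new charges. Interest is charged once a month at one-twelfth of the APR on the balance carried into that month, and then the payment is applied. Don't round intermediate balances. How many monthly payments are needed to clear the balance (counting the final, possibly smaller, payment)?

37 payments

Monthly rate r = 22.9%/12 = 1.90833% = 0.0190833.
Recurrence: B ← B·(1+r) − €217.13.
Month 1: interest €108.77; balance after payment €5,591.64.
Month 2: interest €106.71; balance after payment €5,481.22.
Closed form: n = −ln(1 − rB₀/P)/ln(1+r) = −ln(0.49903)/ln(1.01908) ≈ 36.770, so the balance reaches zero during payment 37.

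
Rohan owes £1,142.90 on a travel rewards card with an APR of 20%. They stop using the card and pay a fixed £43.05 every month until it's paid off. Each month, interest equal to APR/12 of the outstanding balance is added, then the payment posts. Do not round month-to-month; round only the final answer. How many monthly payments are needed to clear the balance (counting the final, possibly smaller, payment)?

Monthly rate r = 20%/12 = 1.66667% = 0.0166667.
Recurrence: B ← B·(1+r) − £43.05.
Month 1: interest £19.05; balance after payment £1,118.90.
Month 2: interest £18.65; balance after payment £1,094.50.
Closed form: n = −ln(1 − rB₀/P)/ln(1+r) = −ln(0.55753)/ln(1.01667) ≈ 35.346, so the balance reaches zero during payment 36.

36 payments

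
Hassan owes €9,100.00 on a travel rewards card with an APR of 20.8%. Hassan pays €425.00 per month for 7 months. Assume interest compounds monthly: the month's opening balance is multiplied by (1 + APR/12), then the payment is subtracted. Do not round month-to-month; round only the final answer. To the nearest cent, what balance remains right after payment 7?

€7,128.99

Monthly rate r = 20.8%/12 = 1.73333% = 0.0173333.
Each month: B ← B·(1+r) − €425.00.
Month 1: interest €157.73; balance after payment €8,832.73.
Month 2: interest €153.10; balance after payment €8,560.83.
Month 3: interest €148.39; balance after payment €8,284.22.
Month 4: interest €143.59; balance after payment €8,002.82.
Month 5: interest €138.72; balance after payment €7,716.53.
Month 6: interest €133.75; balance after payment €7,425.28.
Month 7: interest €128.70; balance after payment €7,128.99.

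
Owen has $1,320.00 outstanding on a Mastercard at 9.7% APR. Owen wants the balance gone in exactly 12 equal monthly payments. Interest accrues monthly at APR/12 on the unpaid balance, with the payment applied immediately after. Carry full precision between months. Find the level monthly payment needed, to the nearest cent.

$115.86

Monthly rate r = 9.7%/12 = 0.808333% = 0.00808333.
Level-payment amortization: P = B₀·r / (1 − (1+r)^(−n)) = 1320.00·0.00808333 / (1 − 1.00808^(−12)).
Denominator 1 − (1+r)^(−12) = 0.0920900309.
P = 10.67 / 0.0920900309 ≈ 115.86.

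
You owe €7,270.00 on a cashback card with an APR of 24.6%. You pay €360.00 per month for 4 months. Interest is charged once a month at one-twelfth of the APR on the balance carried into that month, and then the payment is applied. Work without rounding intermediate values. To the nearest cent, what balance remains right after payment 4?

Monthly rate r = 24.6%/12 = 2.05% = 0.0205.
Each month: B ← B·(1+r) − €360.00.
Month 1: interest €149.03; balance after payment €7,059.03.
Month 2: interest €144.71; balance after payment €6,843.75.
Month 3: interest €140.30; balance after payment €6,624.04.
Month 4: interest €135.79; balance after payment €6,399.83.

€6,399.83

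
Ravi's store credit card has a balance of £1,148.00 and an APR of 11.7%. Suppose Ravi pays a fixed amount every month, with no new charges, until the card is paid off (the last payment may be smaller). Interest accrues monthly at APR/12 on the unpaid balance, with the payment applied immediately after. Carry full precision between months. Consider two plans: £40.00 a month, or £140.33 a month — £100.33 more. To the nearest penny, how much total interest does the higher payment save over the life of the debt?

£150.93

Monthly rate r = 11.7%/12 = 0.975% = 0.00975.
At £40.00/mo: n = ⌈−ln(1 − rB₀/P)/ln(1+r)⌉ = 34 payments (last £33.29); total interest = total paid − £1,148.00 = £205.29.
At £140.33/mo: 9 payments (last £79.72); total interest £54.36.
Interest saved = £205.29 − £54.36 = £150.93.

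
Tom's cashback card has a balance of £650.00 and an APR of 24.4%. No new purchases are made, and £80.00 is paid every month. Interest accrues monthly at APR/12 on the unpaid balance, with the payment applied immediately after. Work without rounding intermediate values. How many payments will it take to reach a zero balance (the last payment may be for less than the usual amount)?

Monthly rate r = 24.4%/12 = 2.03333% = 0.0203333.
Recurrence: B ← B·(1+r) − £80.00.
Month 1: interest £13.22; balance after payment £583.22.
Month 2: interest £11.86; balance after payment £515.08.
Closed form: n = −ln(1 − rB₀/P)/ln(1+r) = −ln(0.83479)/ln(1.02033) ≈ 8.971, so the balance reaches zero during payment 9.

9 months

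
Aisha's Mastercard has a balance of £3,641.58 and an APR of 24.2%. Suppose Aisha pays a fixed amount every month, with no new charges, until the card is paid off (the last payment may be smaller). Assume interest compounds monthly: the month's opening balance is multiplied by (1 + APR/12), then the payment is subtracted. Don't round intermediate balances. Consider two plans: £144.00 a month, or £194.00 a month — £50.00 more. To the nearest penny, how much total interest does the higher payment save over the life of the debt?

£522.59

Monthly rate r = 24.2%/12 = 2.01667% = 0.0201667.
At £144.00/mo: n = ⌈−ln(1 − rB₀/P)/ln(1+r)⌉ = 36 payments (last £105.00); total interest = total paid − £3,641.58 = £1,503.42.
At £194.00/mo: 24 payments (last £160.41); total interest £980.83.
Interest saved = £1,503.42 − £980.83 = £522.59.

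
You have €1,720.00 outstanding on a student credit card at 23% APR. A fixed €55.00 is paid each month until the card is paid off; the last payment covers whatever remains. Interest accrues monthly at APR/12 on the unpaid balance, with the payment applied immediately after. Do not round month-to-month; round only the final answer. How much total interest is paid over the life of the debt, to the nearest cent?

Monthly rate r = 23%/12 = 1.91667% = 0.0191667.
Payoff takes n = ⌈−ln(1 − rB₀/P)/ln(1+r)⌉ = ⌈48.183⌉ = 49 payments; the last is €10.17.
Total paid = 48·€55.00 + €10.17 = €2,650.17.
Total interest = total paid − principal = €2,650.17 − €1,720.00 = €930.17.

€930.17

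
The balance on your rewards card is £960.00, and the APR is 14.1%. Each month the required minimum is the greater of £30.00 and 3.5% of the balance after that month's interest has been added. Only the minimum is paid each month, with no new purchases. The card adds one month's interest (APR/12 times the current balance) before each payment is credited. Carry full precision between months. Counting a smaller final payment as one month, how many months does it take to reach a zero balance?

40 months

Monthly rate r = 14.1%/12 = 1.175% = 0.01175.
While 3.5% of the post-interest balance exceeds £30.00, each month B ← (B·(1+r))·(1 − 0.035), i.e. B shrinks by the factor (1+r)·0.965 = 0.97634.
This holds for months 1–6. Entering month 7 the balance is £831.52; 3.5% of the post-interest balance is now below £30.00, so the flat £30.00 minimum applies from here.
From month 7 a fixed £30.00 at rate r clears £831.52 in 34 more payments. Total: 6 + 34 = 40 months.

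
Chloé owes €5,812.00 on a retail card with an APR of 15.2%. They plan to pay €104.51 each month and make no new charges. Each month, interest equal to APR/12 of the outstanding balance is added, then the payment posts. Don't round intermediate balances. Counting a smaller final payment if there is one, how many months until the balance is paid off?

97 months

Monthly rate r = 15.2%/12 = 1.26667% = 0.0126667.
Recurrence: B ← B·(1+r) − €104.51.
Month 1: interest €73.62; balance after payment €5,781.11.
Month 2: interest €73.23; balance after payment €5,749.83.
Closed form: n = −ln(1 − rB₀/P)/ln(1+r) = −ln(0.29558)/ln(1.01267) ≈ 96.830, so the balance reaches zero during payment 97.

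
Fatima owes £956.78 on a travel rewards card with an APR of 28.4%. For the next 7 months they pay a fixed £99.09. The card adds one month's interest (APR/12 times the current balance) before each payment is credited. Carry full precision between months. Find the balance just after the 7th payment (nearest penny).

Monthly rate r = 28.4%/12 = 2.36667% = 0.0236667.
Each month: B ← B·(1+r) − £99.09.
Month 1: interest £22.64; balance after payment £880.33.
Month 2: interest £20.83; balance after payment £802.08.
Month 3: interest £18.98; balance after payment £721.97.
Month 4: interest £17.09; balance after payment £639.97.
Month 5: interest £15.15; balance after payment £556.02.
Month 6: interest £13.16; balance after payment £470.09.
Month 7: interest £11.13; balance after payment £382.13.

£382.13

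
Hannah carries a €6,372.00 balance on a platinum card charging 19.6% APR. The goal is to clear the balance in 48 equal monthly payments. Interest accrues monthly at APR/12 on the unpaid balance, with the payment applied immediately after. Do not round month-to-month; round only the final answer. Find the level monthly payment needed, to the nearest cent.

Monthly rate r = 19.6%/12 = 1.63333% = 0.0163333.
Level-payment amortization: P = B₀·r / (1 − (1+r)^(−n)) = 6372.00·0.0163333 / (1 − 1.01633^(−48)).
Denominator 1 − (1+r)^(−48) = 0.540522915.
P = 104.076 / 0.540522915 ≈ 192.55.

€192.55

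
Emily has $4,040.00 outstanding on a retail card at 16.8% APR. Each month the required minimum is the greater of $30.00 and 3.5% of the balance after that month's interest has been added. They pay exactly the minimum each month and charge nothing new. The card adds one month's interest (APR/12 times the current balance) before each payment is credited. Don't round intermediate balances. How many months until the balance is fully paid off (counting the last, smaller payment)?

Monthly rate r = 16.8%/12 = 1.4% = 0.014.
While 3.5% of the post-interest balance exceeds $30.00, each month B ← (B·(1+r))·(1 − 0.035), i.e. B shrinks by the factor (1+r)·0.965 = 0.97851.
This holds for months 1–73. Entering month 74 the balance is $827.27; 3.5% of the post-interest balance is now below $30.00, so the flat $30.00 minimum applies from here.
From month 74 a fixed $30.00 at rate r clears $827.27 in 36 more payments. Total: 73 + 36 = 109 months.

109 months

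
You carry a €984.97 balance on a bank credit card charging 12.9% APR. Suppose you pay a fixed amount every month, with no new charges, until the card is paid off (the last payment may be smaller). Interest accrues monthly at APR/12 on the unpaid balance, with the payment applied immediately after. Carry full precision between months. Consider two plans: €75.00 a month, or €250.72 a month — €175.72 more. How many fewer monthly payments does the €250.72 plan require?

10 fewer payments

Monthly rate r = 12.9%/12 = 1.075% = 0.01075.
At €75.00/mo: n = ⌈−ln(1 − rB₀/P)/ln(1+r)⌉ = 15 payments (last €17.59); total interest = total paid − €984.97 = €82.62.
At €250.72/mo: 5 payments (last €8.94); total interest €26.85.
Payments saved = 15 − 5 = 10.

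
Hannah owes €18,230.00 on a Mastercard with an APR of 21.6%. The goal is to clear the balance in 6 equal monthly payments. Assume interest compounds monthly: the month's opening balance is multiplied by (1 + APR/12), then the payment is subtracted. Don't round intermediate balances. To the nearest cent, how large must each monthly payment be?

Monthly rate r = 21.6%/12 = 1.8% = 0.018.
Level-payment amortization: P = B₀·r / (1 − (1+r)^(−n)) = 18230.00·0.018 / (1 − 1.018^(−6)).
Denominator 1 − (1+r)^(−6) = 0.101509826.
P = 328.14 / 0.101509826 ≈ 3232.59.

€3,232.59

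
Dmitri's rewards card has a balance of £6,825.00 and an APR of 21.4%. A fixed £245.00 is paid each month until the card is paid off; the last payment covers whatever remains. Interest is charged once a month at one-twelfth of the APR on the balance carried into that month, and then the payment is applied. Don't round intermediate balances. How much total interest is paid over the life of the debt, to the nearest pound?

Monthly rate r = 21.4%/12 = 1.78333% = 0.0178333.
Payoff takes n = ⌈−ln(1 − rB₀/P)/ln(1+r)⌉ = ⌈38.851⌉ = 39 payments; the last is £208.79.
Total paid = 38·£245.00 + £208.79 = £9,518.79.
Total interest = total paid − principal = £9,518.79 − £6,825.00 = £2,693.79.

£2,694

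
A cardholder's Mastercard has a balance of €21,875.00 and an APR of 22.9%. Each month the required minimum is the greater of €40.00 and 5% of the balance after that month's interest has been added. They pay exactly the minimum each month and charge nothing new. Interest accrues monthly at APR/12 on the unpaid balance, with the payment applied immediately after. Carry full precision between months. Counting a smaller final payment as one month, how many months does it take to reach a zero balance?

128 months

Monthly rate r = 22.9%/12 = 1.90833% = 0.0190833.
While 5% of the post-interest balance exceeds €40.00, each month B ← (B·(1+r))·(1 − 0.05), i.e. B shrinks by the factor (1+r)·0.95 = 0.96813.
This holds for months 1–103. Entering month 104 the balance is €778.18; 5% of the post-interest balance is now below €40.00, so the flat €40.00 minimum applies from here.
From month 104 a fixed €40.00 at rate r clears €778.18 in 25 more payments. Total: 103 + 25 = 128 months.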